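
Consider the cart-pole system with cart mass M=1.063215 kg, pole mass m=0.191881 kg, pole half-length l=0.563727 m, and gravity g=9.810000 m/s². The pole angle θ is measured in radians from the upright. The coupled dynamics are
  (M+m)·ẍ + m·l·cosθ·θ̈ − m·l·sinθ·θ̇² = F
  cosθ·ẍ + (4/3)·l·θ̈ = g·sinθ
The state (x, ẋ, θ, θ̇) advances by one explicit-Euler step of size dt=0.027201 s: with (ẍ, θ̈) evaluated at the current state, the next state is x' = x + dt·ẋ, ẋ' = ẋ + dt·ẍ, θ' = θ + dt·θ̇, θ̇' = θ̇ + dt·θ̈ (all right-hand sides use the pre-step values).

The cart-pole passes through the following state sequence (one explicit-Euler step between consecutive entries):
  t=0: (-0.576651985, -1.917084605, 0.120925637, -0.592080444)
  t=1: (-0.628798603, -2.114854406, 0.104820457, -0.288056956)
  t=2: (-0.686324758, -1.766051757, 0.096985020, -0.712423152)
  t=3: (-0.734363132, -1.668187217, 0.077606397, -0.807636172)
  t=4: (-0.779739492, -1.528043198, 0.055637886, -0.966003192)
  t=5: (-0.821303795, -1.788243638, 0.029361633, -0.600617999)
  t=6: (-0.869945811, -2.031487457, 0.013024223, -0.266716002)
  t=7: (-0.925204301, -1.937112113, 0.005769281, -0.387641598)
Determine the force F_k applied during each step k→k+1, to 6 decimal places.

step 0→1:
  ẍ = (ẋ'−ẋ)/dt = (-2.114854406−-1.917084605)/0.027201 = -7.270681
  θ̈ = (θ̇'−θ̇)/dt = (-0.288056956−-0.592080444)/0.027201 = 11.176923
  sinθ=0.120631, cosθ=0.992697
  F = (M+m)·ẍ + m·l·cosθ·θ̈ − m·l·sinθ·θ̇² = -9.125403 + 1.200162 − 0.004574 = -7.929815
step 1→2:
  ẍ = (ẋ'−ẋ)/dt = (-1.766051757−-2.114854406)/0.027201 = 12.823155
  θ̈ = (θ̇'−θ̇)/dt = (-0.712423152−-0.288056956)/0.027201 = -15.601125
  sinθ=0.104629, cosθ=0.994511
  F = (M+m)·ẍ + m·l·cosθ·θ̈ − m·l·sinθ·θ̇² = 16.094291 + -1.678288 − 0.000939 = 14.415064
step 2→3:
  ẍ = (ẋ'−ẋ)/dt = (-1.668187217−-1.766051757)/0.027201 = 3.597829
  θ̈ = (θ̇'−θ̇)/dt = (-0.807636172−-0.712423152)/0.027201 = -3.500350
  sinθ=0.096833, cosθ=0.995301
  F = (M+m)·ẍ + m·l·cosθ·θ̈ − m·l·sinθ·θ̇² = 4.515620 + -0.376848 − 0.005316 = 4.133456
step 3→4:
  ẍ = (ẋ'−ẋ)/dt = (-1.528043198−-1.668187217)/0.027201 = 5.152164
  θ̈ = (θ̇'−θ̇)/dt = (-0.966003192−-0.807636172)/0.027201 = -5.822103
  sinθ=0.077529, cosθ=0.996990
  F = (M+m)·ẍ + m·l·cosθ·θ̈ − m·l·sinθ·θ̇² = 6.466461 + -0.627873 − 0.005470 = 5.833118
step 4→5:
  ẍ = (ẋ'−ẋ)/dt = (-1.788243638−-1.528043198)/0.027201 = -9.565841
  θ̈ = (θ̇'−θ̇)/dt = (-0.600617999−-0.966003192)/0.027201 = 13.432785
  sinθ=0.055609, cosθ=0.998453
  F = (M+m)·ẍ + m·l·cosθ·θ̈ − m·l·sinθ·θ̇² = -12.006049 + 1.450756 − 0.005613 = -10.560906
step 5→6:
  ẍ = (ẋ'−ẋ)/dt = (-2.031487457−-1.788243638)/0.027201 = -8.942459
  θ̈ = (θ̇'−θ̇)/dt = (-0.266716002−-0.600617999)/0.027201 = 12.275357
  sinθ=0.029357, cosθ=0.999569
  F = (M+m)·ẍ + m·l·cosθ·θ̈ − m·l·sinθ·θ̇² = -11.223644 + 1.327235 − 0.001146 = -9.897555
step 6→7:
  ẍ = (ẋ'−ẋ)/dt = (-1.937112113−-2.031487457)/0.027201 = 3.469554
  θ̈ = (θ̇'−θ̇)/dt = (-0.387641598−-0.266716002)/0.027201 = -4.445631
  sinθ=0.013024, cosθ=0.999915
  F = (M+m)·ẍ + m·l·cosθ·θ̈ − m·l·sinθ·θ̇² = 4.354624 + -0.480836 − 0.000100 = 3.873687

F_0 = -7.929815 N
F_1 = 14.415064 N
F_2 = 4.133456 N
F_3 = 5.833118 N
F_4 = -10.560906 N
F_5 = -9.897555 N
F_6 = 3.873687 N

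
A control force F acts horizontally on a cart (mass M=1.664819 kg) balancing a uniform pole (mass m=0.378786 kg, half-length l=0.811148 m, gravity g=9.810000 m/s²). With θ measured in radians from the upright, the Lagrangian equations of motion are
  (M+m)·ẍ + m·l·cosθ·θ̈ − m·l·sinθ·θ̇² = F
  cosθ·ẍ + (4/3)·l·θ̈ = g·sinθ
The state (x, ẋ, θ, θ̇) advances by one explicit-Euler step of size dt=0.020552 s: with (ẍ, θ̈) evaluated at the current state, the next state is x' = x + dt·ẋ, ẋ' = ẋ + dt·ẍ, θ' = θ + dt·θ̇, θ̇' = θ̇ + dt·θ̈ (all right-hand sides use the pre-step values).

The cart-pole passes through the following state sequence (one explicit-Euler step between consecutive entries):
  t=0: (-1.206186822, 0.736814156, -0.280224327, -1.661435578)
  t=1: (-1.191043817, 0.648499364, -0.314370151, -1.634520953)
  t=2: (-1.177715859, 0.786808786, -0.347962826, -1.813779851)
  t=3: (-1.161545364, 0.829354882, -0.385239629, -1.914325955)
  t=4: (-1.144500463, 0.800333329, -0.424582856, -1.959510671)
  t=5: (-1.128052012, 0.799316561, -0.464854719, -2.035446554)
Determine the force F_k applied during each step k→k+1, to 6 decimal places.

F_0 = -8.160409 N
F_1 = 11.458165 N
F_2 = 3.162196 N
F_3 = -3.088665 N
F_4 = -0.649558 N

step 0→1:
  ẍ = (ẋ'−ẋ)/dt = (0.648499364−0.736814156)/0.020552 = -4.297139
  θ̈ = (θ̇'−θ̇)/dt = (-1.634520953−-1.661435578)/0.020552 = 1.309587
  sinθ=-0.276571, cosθ=0.960993
  F = (M+m)·ẍ + m·l·cosθ·θ̈ − m·l·sinθ·θ̇² = -8.781654 + 0.386677 − -0.234568 = -8.160409
step 1→2:
  ẍ = (ẋ'−ẋ)/dt = (0.786808786−0.648499364)/0.020552 = 6.729731
  θ̈ = (θ̇'−θ̇)/dt = (-1.813779851−-1.634520953)/0.020552 = -8.722212
  sinθ=-0.309218, cosθ=0.950991
  F = (M+m)·ẍ + m·l·cosθ·θ̈ − m·l·sinθ·θ̇² = 13.752911 + -2.548574 − -0.253828 = 11.458165
step 2→3:
  ẍ = (ẋ'−ẋ)/dt = (0.829354882−0.786808786)/0.020552 = 2.070168
  θ̈ = (θ̇'−θ̇)/dt = (-1.914325955−-1.813779851)/0.020552 = -4.892278
  sinθ=-0.340983, cosθ=0.940069
  F = (M+m)·ẍ + m·l·cosθ·θ̈ − m·l·sinθ·θ̇² = 4.230606 + -1.413074 − -0.344664 = 3.162196
step 3→4:
  ẍ = (ẋ'−ẋ)/dt = (0.800333329−0.829354882)/0.020552 = -1.412104
  θ̈ = (θ̇'−θ̇)/dt = (-1.959510671−-1.914325955)/0.020552 = -2.198556
  sinθ=-0.375781, cosθ=0.926708
  F = (M+m)·ẍ + m·l·cosθ·θ̈ − m·l·sinθ·θ̇² = -2.885782 + -0.626000 − -0.423117 = -3.088665
step 4→5:
  ẍ = (ẋ'−ẋ)/dt = (0.799316561−0.800333329)/0.020552 = -0.049473
  θ̈ = (θ̇'−θ̇)/dt = (-2.035446554−-1.959510671)/0.020552 = -3.694817
  sinθ=-0.411941, cosθ=0.911211
  F = (M+m)·ẍ + m·l·cosθ·θ̈ − m·l·sinθ·θ̇² = -0.101103 + -1.034441 − -0.485986 = -0.649558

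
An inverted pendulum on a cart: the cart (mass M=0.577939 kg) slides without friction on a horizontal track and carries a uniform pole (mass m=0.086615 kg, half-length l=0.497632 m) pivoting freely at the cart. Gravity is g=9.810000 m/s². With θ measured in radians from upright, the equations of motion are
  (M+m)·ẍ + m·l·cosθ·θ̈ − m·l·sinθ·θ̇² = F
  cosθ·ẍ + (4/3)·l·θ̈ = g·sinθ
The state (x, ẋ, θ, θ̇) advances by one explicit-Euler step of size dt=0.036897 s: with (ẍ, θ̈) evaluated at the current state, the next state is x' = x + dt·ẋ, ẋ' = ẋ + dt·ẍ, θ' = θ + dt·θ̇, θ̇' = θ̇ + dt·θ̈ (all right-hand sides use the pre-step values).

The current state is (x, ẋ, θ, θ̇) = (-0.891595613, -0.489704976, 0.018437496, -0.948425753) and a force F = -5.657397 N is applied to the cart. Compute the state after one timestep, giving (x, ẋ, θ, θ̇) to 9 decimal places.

sinθ=0.018436451, cosθ=0.999830034
temp = (F + m·l·θ̇²·sinθ)/(M+m) = (-5.657397 + 0.000714801)/0.664554 = -8.511997819
θ̈ = (g·sinθ − cosθ·temp)/(l·(4/3 − m·cos²θ/(M+m))) = 14.517814550
ẍ = temp − m·l·θ̈·cosθ/(M+m) = -9.453450629
Euler: x'=-0.891595613+0.036897·-0.489704976=-0.909664257, ẋ'=-0.489704976+0.036897·-9.453450629=-0.838508944
       θ'=0.018437496+0.036897·-0.948425753=-0.016556569, θ̇'=-0.948425753+0.036897·14.517814550=-0.412761950

(-0.909664257, -0.838508944, -0.016556569, -0.412761950)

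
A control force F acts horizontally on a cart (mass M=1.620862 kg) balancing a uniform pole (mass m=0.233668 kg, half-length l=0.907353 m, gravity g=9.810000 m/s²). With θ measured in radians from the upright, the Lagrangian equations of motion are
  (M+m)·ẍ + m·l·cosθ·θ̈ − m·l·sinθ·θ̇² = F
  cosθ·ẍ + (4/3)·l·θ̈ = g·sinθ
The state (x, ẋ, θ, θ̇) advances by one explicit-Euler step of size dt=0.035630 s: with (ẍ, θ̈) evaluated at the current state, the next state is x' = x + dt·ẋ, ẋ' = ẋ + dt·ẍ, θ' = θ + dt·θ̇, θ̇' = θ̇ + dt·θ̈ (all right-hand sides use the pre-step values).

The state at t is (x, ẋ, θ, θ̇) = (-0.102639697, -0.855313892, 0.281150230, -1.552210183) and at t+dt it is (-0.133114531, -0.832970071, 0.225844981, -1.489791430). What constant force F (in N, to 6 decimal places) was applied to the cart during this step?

ẍ = (ẋ'−ẋ)/dt = (-0.832970071−-0.855313892)/0.035630 = 0.627107
θ̈ = (θ̇'−θ̇)/dt = (-1.489791430−-1.552210183)/0.035630 = 1.751859
sinθ=0.277461, cosθ=0.960737
F = (M+m)·ẍ + m·l·cosθ·θ̈ − m·l·sinθ·θ̇² = 1.162989 + 0.356845 − 0.141735 = 1.378098

F = 1.378098 N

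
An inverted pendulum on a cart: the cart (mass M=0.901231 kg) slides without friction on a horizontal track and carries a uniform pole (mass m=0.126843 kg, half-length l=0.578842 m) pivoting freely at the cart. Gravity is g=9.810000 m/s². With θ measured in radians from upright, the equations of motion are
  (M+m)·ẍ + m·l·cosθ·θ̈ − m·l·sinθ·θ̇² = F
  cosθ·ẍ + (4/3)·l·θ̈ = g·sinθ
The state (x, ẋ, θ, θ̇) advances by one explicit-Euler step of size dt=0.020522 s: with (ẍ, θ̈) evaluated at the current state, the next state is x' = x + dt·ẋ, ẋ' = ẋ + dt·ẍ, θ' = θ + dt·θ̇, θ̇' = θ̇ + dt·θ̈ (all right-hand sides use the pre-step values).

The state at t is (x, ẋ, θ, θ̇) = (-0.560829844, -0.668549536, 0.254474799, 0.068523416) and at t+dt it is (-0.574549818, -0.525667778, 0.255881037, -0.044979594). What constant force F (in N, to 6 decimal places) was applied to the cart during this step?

F = 6.764740 N

ẍ = (ẋ'−ẋ)/dt = (-0.525667778−-0.668549536)/0.020522 = 6.962370
θ̈ = (θ̇'−θ̇)/dt = (-0.044979594−0.068523416)/0.020522 = -5.530797
sinθ=0.251737, cosθ=0.967796
F = (M+m)·ẍ + m·l·cosθ·θ̈ − m·l·sinθ·θ̇² = 7.157832 + -0.393005 − 0.000087 = 6.764740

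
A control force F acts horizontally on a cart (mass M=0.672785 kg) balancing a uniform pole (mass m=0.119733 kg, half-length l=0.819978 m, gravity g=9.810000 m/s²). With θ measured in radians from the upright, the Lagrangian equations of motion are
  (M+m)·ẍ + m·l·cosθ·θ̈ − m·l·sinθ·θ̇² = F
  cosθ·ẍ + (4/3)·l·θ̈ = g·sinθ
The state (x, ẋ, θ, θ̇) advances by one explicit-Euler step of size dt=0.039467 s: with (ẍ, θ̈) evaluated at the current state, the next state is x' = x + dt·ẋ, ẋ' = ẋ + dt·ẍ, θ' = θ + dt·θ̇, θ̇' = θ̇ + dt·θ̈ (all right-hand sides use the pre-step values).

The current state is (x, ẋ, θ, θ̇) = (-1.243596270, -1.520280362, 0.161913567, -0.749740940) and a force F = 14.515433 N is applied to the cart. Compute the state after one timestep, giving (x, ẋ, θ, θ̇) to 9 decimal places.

(-1.303597175, -0.715091179, 0.132323541, -1.419493420)

sinθ=0.161207039, cosθ=0.986920610
temp = (F + m·l·θ̇²·sinθ)/(M+m) = (14.515433 + 0.008896568)/0.792518 = 18.326813484
θ̈ = (g·sinθ − cosθ·temp)/(l·(4/3 − m·cos²θ/(M+m))) = -16.969936402
ẍ = temp − m·l·θ̈·cosθ/(M+m) = 20.401580633
Euler: x'=-1.243596270+0.039467·-1.520280362=-1.303597175, ẋ'=-1.520280362+0.039467·20.401580633=-0.715091179
       θ'=0.161913567+0.039467·-0.749740940=0.132323541, θ̇'=-0.749740940+0.039467·-16.969936402=-1.419493420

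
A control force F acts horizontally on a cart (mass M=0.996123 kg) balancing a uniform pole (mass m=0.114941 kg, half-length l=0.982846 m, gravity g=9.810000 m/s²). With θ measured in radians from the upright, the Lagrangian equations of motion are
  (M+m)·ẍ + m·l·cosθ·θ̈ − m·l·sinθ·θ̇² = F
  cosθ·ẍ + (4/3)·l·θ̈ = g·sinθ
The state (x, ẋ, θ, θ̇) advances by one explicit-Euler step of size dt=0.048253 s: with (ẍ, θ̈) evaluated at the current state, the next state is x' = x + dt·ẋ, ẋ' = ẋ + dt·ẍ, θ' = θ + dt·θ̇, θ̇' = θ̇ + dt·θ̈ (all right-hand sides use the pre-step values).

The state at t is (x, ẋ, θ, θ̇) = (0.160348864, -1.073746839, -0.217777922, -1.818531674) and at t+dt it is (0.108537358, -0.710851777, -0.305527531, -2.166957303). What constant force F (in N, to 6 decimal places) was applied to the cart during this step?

F = 7.640207 N

ẍ = (ẋ'−ẋ)/dt = (-0.710851777−-1.073746839)/0.048253 = 7.520674
θ̈ = (θ̇'−θ̇)/dt = (-2.166957303−-1.818531674)/0.048253 = -7.220808
sinθ=-0.216061, cosθ=0.976380
F = (M+m)·ẍ + m·l·cosθ·θ̈ − m·l·sinθ·θ̇² = 8.355950 + -0.796462 − -0.080719 = 7.640207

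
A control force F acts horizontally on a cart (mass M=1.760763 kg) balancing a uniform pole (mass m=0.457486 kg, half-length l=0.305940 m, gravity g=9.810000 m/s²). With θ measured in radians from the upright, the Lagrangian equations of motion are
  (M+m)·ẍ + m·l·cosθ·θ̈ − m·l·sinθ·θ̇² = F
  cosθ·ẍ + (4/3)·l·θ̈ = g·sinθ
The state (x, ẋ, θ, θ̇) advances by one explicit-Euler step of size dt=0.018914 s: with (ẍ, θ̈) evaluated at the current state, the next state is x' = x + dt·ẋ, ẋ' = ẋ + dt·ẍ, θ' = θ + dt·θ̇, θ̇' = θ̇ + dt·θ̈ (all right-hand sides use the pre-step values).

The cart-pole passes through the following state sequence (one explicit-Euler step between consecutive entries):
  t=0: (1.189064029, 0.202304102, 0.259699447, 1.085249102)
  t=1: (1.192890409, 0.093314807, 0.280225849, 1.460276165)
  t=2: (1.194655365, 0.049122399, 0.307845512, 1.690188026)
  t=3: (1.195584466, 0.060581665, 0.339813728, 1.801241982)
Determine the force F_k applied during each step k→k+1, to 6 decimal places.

F_0 = -10.142548 N
F_1 = -3.630487 N
F_2 = 2.005962 N

step 0→1:
  ẍ = (ẋ'−ẋ)/dt = (0.093314807−0.202304102)/0.018914 = -5.762361
  θ̈ = (θ̇'−θ̇)/dt = (1.460276165−1.085249102)/0.018914 = 19.828014
  sinθ=0.256790, cosθ=0.966467
  F = (M+m)·ẍ + m·l·cosθ·θ̈ − m·l·sinθ·θ̇² = -12.782351 + 2.682134 − 0.042330 = -10.142548
step 1→2:
  ẍ = (ẋ'−ẋ)/dt = (0.049122399−0.093314807)/0.018914 = -2.336492
  θ̈ = (θ̇'−θ̇)/dt = (1.690188026−1.460276165)/0.018914 = 12.155645
  sinθ=0.276573, cosθ=0.960993
  F = (M+m)·ẍ + m·l·cosθ·θ̈ − m·l·sinθ·θ̇² = -5.182921 + 1.634979 − 0.082545 = -3.630487
step 2→3:
  ẍ = (ẋ'−ẋ)/dt = (0.060581665−0.049122399)/0.018914 = 0.605862
  θ̈ = (θ̇'−θ̇)/dt = (1.801241982−1.690188026)/0.018914 = 5.871521
  sinθ=0.303006, cosθ=0.952989
  F = (M+m)·ẍ + m·l·cosθ·θ̈ − m·l·sinθ·θ̇² = 1.343952 + 0.783163 − 0.121153 = 2.005962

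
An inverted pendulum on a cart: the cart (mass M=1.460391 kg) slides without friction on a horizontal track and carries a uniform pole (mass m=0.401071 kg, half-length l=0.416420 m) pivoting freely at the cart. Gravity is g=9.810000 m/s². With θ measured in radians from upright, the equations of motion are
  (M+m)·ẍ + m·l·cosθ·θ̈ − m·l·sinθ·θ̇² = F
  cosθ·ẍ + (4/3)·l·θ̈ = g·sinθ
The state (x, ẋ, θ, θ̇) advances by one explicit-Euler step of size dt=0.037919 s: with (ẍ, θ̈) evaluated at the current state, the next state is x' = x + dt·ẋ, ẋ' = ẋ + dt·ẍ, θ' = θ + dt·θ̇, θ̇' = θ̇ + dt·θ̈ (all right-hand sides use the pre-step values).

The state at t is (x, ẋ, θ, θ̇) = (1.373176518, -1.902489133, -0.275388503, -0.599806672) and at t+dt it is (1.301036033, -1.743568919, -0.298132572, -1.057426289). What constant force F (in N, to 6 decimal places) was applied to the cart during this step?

ẍ = (ẋ'−ẋ)/dt = (-1.743568919−-1.902489133)/0.037919 = 4.191044
θ̈ = (θ̇'−θ̇)/dt = (-1.057426289−-0.599806672)/0.037919 = -12.068346
sinθ=-0.271921, cosθ=0.962320
F = (M+m)·ẍ + m·l·cosθ·θ̈ − m·l·sinθ·θ̇² = 7.801470 + -1.939635 − -0.016339 = 5.878174

F = 5.878174 N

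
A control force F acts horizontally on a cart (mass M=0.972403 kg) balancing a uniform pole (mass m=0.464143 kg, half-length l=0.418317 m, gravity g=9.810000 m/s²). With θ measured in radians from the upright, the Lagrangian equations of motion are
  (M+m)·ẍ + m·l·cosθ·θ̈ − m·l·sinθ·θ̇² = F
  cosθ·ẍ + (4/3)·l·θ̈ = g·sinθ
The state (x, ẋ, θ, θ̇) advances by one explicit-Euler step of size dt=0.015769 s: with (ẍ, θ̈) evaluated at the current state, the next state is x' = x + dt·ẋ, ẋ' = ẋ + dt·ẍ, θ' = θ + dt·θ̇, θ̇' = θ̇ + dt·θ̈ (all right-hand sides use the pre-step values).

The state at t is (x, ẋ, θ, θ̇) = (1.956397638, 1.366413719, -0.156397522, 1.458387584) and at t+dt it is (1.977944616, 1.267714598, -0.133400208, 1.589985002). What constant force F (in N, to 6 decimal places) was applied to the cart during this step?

ẍ = (ẋ'−ẋ)/dt = (1.267714598−1.366413719)/0.015769 = -6.259060
θ̈ = (θ̇'−θ̇)/dt = (1.589985002−1.458387584)/0.015769 = 8.345324
sinθ=-0.155761, cosθ=0.987795
F = (M+m)·ẍ + m·l·cosθ·θ̈ − m·l·sinθ·θ̇² = -8.991428 + 1.600543 − -0.064322 = -7.326563

F = -7.326563 N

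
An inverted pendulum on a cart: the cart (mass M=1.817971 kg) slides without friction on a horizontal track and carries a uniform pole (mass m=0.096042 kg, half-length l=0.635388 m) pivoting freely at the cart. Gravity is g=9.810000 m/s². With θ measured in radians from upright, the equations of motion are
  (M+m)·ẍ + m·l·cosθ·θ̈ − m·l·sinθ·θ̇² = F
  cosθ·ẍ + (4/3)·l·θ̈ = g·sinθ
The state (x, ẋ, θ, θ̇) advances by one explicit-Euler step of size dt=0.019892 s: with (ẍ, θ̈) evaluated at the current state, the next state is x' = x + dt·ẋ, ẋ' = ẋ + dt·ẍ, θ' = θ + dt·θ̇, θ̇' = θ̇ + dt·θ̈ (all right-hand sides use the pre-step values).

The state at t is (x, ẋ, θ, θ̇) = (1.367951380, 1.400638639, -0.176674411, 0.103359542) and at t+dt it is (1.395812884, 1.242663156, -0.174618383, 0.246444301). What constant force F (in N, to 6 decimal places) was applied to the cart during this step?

ẍ = (ẋ'−ẋ)/dt = (1.242663156−1.400638639)/0.019892 = -7.941659
θ̈ = (θ̇'−θ̇)/dt = (0.246444301−0.103359542)/0.019892 = 7.193081
sinθ=-0.175757, cosθ=0.984434
F = (M+m)·ẍ + m·l·cosθ·θ̈ − m·l·sinθ·θ̇² = -15.200439 + 0.432117 − -0.000115 = -14.768207

F = -14.768207 N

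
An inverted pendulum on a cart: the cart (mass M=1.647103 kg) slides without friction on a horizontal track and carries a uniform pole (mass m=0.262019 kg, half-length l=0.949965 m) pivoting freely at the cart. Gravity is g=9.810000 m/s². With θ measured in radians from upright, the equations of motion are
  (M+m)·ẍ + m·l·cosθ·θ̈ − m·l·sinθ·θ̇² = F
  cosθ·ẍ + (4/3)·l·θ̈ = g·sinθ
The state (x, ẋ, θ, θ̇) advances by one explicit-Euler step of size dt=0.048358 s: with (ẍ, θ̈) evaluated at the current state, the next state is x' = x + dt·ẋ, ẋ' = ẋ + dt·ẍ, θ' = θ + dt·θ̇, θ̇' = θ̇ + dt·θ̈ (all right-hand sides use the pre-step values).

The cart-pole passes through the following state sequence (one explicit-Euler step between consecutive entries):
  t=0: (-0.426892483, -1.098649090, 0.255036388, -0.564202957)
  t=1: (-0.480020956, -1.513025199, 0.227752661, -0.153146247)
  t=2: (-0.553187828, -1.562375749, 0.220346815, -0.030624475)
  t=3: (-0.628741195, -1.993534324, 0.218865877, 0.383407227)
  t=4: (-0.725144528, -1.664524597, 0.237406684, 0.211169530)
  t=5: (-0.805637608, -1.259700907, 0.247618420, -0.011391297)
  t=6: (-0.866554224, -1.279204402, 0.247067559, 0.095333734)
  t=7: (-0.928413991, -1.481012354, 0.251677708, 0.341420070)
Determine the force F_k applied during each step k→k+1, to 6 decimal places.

F_0 = -14.331755 N
F_1 = -1.335265 N
F_2 = -14.942147 N
F_3 = 12.115612 N
F_4 = 14.865959 N
F_5 = -0.237404 N
F_6 = -6.739520 N

step 0→1:
  ẍ = (ẋ'−ẋ)/dt = (-1.513025199−-1.098649090)/0.048358 = -8.568926
  θ̈ = (θ̇'−θ̇)/dt = (-0.153146247−-0.564202957)/0.048358 = 8.500284
  sinθ=0.252281, cosθ=0.967654
  F = (M+m)·ẍ + m·l·cosθ·θ̈ − m·l·sinθ·θ̇² = -16.359125 + 2.047359 − 0.019989 = -14.331755
step 1→2:
  ẍ = (ẋ'−ẋ)/dt = (-1.562375749−-1.513025199)/0.048358 = -1.020525
  θ̈ = (θ̇'−θ̇)/dt = (-0.030624475−-0.153146247)/0.048358 = 2.533640
  sinθ=0.225789, cosθ=0.974176
  F = (M+m)·ẍ + m·l·cosθ·θ̈ − m·l·sinθ·θ̇² = -1.948307 + 0.614360 − 0.001318 = -1.335265
step 2→3:
  ẍ = (ẋ'−ẋ)/dt = (-1.993534324−-1.562375749)/0.048358 = -8.915972
  θ̈ = (θ̇'−θ̇)/dt = (0.383407227−-0.030624475)/0.048358 = 8.561804
  sinθ=0.218568, cosθ=0.975822
  F = (M+m)·ẍ + m·l·cosθ·θ̈ − m·l·sinθ·θ̇² = -17.021678 + 2.079582 − 0.000051 = -14.942147
step 3→4:
  ẍ = (ẋ'−ẋ)/dt = (-1.664524597−-1.993534324)/0.048358 = 6.803626
  θ̈ = (θ̇'−θ̇)/dt = (0.211169530−0.383407227)/0.048358 = -3.561721
  sinθ=0.217123, cosθ=0.976144
  F = (M+m)·ẍ + m·l·cosθ·θ̈ − m·l·sinθ·θ̇² = 12.988951 + -0.865395 − 0.007944 = 12.115612
step 4→5:
  ẍ = (ẋ'−ẋ)/dt = (-1.259700907−-1.664524597)/0.048358 = 8.371390
  θ̈ = (θ̇'−θ̇)/dt = (-0.011391297−0.211169530)/0.048358 = -4.602358
  sinθ=0.235183, cosθ=0.971951
  F = (M+m)·ẍ + m·l·cosθ·θ̈ − m·l·sinθ·θ̇² = 15.982005 + -1.113436 − 0.002610 = 14.865959
step 5→6:
  ẍ = (ẋ'−ẋ)/dt = (-1.279204402−-1.259700907)/0.048358 = -0.403315
  θ̈ = (θ̇'−θ̇)/dt = (0.095333734−-0.011391297)/0.048358 = 2.206978
  sinθ=0.245096, cosθ=0.969499
  F = (M+m)·ẍ + m·l·cosθ·θ̈ − m·l·sinθ·θ̇² = -0.769977 + 0.532581 − 0.000008 = -0.237404
step 6→7:
  ẍ = (ẋ'−ẋ)/dt = (-1.481012354−-1.279204402)/0.048358 = -4.173207
  θ̈ = (θ̇'−θ̇)/dt = (0.341420070−0.095333734)/0.048358 = 5.088844
  sinθ=0.244562, cosθ=0.969634
  F = (M+m)·ẍ + m·l·cosθ·θ̈ − m·l·sinθ·θ̇² = -7.967162 + 1.228195 − 0.000553 = -6.739520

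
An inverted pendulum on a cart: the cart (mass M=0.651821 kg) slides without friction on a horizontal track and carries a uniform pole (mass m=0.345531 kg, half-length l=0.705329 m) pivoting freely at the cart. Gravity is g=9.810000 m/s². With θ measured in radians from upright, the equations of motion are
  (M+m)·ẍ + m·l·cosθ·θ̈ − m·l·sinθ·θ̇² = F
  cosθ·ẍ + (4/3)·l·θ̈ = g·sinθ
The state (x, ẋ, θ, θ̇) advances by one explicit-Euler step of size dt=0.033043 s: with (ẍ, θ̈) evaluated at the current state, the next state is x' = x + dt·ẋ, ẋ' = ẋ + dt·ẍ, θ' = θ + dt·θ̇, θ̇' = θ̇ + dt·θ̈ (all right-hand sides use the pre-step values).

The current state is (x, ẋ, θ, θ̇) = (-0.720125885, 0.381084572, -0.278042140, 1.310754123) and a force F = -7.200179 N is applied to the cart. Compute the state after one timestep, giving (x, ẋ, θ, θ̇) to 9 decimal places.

(-0.707533707, 0.091347133, -0.234730892, 1.512403515)

sinθ=-0.274473508, cosθ=0.961594662
temp = (F + m·l·θ̇²·sinθ)/(M+m) = (-7.200179 + -0.114926890)/0.997352 = -7.334527720
θ̈ = (g·sinθ − cosθ·temp)/(l·(4/3 − m·cos²θ/(M+m))) = 6.102635710
ẍ = temp − m·l·θ̈·cosθ/(M+m) = -8.768496791
Euler: x'=-0.720125885+0.033043·0.381084572=-0.707533707, ẋ'=0.381084572+0.033043·-8.768496791=0.091347133
       θ'=-0.278042140+0.033043·1.310754123=-0.234730892, θ̇'=1.310754123+0.033043·6.102635710=1.512403515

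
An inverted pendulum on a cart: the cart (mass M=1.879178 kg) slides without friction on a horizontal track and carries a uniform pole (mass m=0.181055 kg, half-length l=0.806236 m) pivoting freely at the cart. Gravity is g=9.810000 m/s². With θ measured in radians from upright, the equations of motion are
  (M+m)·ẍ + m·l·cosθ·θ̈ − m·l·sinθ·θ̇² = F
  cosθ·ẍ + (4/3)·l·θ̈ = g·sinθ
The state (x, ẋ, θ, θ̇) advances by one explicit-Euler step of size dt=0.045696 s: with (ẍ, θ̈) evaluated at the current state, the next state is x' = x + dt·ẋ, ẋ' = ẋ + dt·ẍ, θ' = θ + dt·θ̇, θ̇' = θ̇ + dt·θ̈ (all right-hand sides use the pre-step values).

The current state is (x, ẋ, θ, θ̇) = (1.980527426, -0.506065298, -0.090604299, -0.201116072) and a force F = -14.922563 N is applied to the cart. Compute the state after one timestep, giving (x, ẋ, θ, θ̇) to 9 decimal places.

sinθ=-0.090480386, cosθ=0.995898238
temp = (F + m·l·θ̇²·sinθ)/(M+m) = (-14.922563 + -0.000534221)/2.060233 = -7.243402674
θ̈ = (g·sinθ − cosθ·temp)/(l·(4/3 − m·cos²θ/(M+m))) = 6.296431435
ẍ = temp − m·l·θ̈·cosθ/(M+m) = -7.687691931
Euler: x'=1.980527426+0.045696·-0.506065298=1.957402266, ẋ'=-0.506065298+0.045696·-7.687691931=-0.857362068
       θ'=-0.090604299+0.045696·-0.201116072=-0.099794499, θ̇'=-0.201116072+0.045696·6.296431435=0.086605659

(1.957402266, -0.857362068, -0.099794499, 0.086605659)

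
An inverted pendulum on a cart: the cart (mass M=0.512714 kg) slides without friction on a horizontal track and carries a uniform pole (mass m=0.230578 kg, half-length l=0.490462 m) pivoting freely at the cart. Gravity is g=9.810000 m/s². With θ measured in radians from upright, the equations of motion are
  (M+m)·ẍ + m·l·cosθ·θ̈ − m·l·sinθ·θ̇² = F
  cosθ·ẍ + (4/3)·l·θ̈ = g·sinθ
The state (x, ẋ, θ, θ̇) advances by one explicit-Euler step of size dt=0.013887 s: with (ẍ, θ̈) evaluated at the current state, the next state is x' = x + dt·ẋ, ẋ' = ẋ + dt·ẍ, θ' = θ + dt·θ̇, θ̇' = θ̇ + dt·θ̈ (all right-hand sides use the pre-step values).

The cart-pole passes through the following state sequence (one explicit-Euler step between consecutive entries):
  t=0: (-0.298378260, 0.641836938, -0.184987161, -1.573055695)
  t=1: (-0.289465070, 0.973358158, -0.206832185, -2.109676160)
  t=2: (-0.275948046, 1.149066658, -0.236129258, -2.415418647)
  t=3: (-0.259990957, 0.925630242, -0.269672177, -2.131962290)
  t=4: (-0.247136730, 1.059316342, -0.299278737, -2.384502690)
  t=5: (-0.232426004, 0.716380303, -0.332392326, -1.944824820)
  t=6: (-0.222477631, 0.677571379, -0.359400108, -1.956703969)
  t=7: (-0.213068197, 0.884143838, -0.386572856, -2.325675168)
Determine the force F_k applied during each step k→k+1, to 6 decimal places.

F_0 = 13.500467 N
F_1 = 7.071272 N
F_2 = -9.560634 N
F_3 = 5.310147 N
F_4 = -14.744443 N
F_5 = -2.029089 N
F_6 = 8.396170 N

step 0→1:
  ẍ = (ẋ'−ẋ)/dt = (0.973358158−0.641836938)/0.013887 = 23.872775
  θ̈ = (θ̇'−θ̇)/dt = (-2.109676160−-1.573055695)/0.013887 = -38.641929
  sinθ=-0.183934, cosθ=0.982939
  F = (M+m)·ẍ + m·l·cosθ·θ̈ − m·l·sinθ·θ̇² = 17.744442 + -4.295448 − -0.051472 = 13.500467
step 1→2:
  ẍ = (ẋ'−ẋ)/dt = (1.149066658−0.973358158)/0.013887 = 12.652733
  θ̈ = (θ̇'−θ̇)/dt = (-2.415418647−-2.109676160)/0.013887 = -22.016453
  sinθ=-0.205361, cosθ=0.978686
  F = (M+m)·ẍ + m·l·cosθ·θ̈ − m·l·sinθ·θ̇² = 9.404675 + -2.436768 − -0.103365 = 7.071272
step 2→3:
  ẍ = (ẋ'−ẋ)/dt = (0.925630242−1.149066658)/0.013887 = -16.089610
  θ̈ = (θ̇'−θ̇)/dt = (-2.131962290−-2.415418647)/0.013887 = 20.411634
  sinθ=-0.233941, cosθ=0.972251
  F = (M+m)·ẍ + m·l·cosθ·θ̈ − m·l·sinθ·θ̇² = -11.959278 + 2.244292 − -0.154353 = -9.560634
step 3→4:
  ẍ = (ẋ'−ẋ)/dt = (1.059316342−0.925630242)/0.013887 = 9.626708
  θ̈ = (θ̇'−θ̇)/dt = (-2.384502690−-2.131962290)/0.013887 = -18.185382
  sinθ=-0.266415, cosθ=0.963858
  F = (M+m)·ẍ + m·l·cosθ·θ̈ − m·l·sinθ·θ̇² = 7.155455 + -1.982252 − -0.136944 = 5.310147
step 4→5:
  ẍ = (ẋ'−ẋ)/dt = (0.716380303−1.059316342)/0.013887 = -24.694753
  θ̈ = (θ̇'−θ̇)/dt = (-1.944824820−-2.384502690)/0.013887 = 31.661113
  sinθ=-0.294831, cosθ=0.955549
  F = (M+m)·ẍ + m·l·cosθ·θ̈ − m·l·sinθ·θ̇² = -18.355413 + 3.421390 − -0.189580 = -14.744443
step 5→6:
  ẍ = (ẋ'−ẋ)/dt = (0.677571379−0.716380303)/0.013887 = -2.794623
  θ̈ = (θ̇'−θ̇)/dt = (-1.956703969−-1.944824820)/0.013887 = -0.855415
  sinθ=-0.326305, cosθ=0.945264
  F = (M+m)·ẍ + m·l·cosθ·θ̈ − m·l·sinθ·θ̇² = -2.077221 + -0.091444 − -0.139575 = -2.029089
step 6→7:
  ẍ = (ẋ'−ẋ)/dt = (0.884143838−0.677571379)/0.013887 = 14.875240
  θ̈ = (θ̇'−θ̇)/dt = (-2.325675168−-1.956703969)/0.013887 = -26.569540
  sinθ=-0.351713, cosθ=0.936108
  F = (M+m)·ẍ + m·l·cosθ·θ̈ − m·l·sinθ·θ̇² = 11.056647 + -2.812763 − -0.152287 = 8.396170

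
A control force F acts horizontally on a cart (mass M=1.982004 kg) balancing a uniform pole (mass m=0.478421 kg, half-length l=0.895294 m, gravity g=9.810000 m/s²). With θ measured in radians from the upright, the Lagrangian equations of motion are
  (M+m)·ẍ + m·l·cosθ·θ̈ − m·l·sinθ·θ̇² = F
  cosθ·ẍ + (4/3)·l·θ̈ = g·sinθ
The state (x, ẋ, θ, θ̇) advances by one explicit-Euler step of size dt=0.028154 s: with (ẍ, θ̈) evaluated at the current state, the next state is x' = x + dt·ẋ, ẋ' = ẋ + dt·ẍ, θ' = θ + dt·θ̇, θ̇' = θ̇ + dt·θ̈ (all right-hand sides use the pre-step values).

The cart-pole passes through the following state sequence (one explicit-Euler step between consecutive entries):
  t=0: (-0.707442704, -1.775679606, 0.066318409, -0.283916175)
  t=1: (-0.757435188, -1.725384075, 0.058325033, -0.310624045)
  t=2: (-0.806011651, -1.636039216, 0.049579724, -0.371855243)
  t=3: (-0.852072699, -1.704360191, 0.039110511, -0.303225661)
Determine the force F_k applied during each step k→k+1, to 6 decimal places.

F_0 = 3.987689 N
F_1 = 6.875616 N
F_2 = -4.930790 N

step 0→1:
  ẍ = (ẋ'−ẋ)/dt = (-1.725384075−-1.775679606)/0.028154 = 1.786444
  θ̈ = (θ̇'−θ̇)/dt = (-0.310624045−-0.283916175)/0.028154 = -0.948635
  sinθ=0.066270, cosθ=0.997802
  F = (M+m)·ẍ + m·l·cosθ·θ̈ − m·l·sinθ·θ̇² = 4.395410 + -0.405433 − 0.002288 = 3.987689
step 1→2:
  ẍ = (ẋ'−ẋ)/dt = (-1.636039216−-1.725384075)/0.028154 = 3.173434
  θ̈ = (θ̇'−θ̇)/dt = (-0.371855243−-0.310624045)/0.028154 = -2.174867
  sinθ=0.058292, cosθ=0.998300
  F = (M+m)·ẍ + m·l·cosθ·θ̈ − m·l·sinθ·θ̇² = 7.807996 + -0.929971 − 0.002409 = 6.875616
step 2→3:
  ẍ = (ẋ'−ẋ)/dt = (-1.704360191−-1.636039216)/0.028154 = -2.426688
  θ̈ = (θ̇'−θ̇)/dt = (-0.303225661−-0.371855243)/0.028154 = 2.437649
  sinθ=0.049559, cosθ=0.998771
  F = (M+m)·ẍ + m·l·cosθ·θ̈ − m·l·sinθ·θ̇² = -5.970684 + 1.042829 − 0.002935 = -4.930790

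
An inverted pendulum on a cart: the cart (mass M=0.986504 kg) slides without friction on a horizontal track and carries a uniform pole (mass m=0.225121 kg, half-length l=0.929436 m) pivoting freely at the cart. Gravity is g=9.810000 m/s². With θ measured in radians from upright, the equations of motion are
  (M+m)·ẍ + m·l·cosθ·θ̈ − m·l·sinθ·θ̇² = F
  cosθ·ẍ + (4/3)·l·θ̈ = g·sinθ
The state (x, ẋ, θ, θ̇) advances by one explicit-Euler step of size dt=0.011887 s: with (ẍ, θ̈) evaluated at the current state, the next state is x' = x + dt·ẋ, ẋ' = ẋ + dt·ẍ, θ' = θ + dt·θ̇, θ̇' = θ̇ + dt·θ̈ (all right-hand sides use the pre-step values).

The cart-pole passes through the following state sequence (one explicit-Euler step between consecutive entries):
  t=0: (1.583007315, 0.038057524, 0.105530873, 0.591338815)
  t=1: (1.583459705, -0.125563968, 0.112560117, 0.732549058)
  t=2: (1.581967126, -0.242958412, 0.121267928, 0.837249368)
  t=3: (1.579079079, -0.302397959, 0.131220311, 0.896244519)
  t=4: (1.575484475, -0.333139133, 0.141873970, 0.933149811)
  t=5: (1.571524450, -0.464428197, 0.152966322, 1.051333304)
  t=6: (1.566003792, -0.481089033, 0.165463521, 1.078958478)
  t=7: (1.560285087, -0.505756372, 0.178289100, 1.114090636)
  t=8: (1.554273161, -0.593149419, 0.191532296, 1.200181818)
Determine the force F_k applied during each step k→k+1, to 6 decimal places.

step 0→1:
  ẍ = (ẋ'−ẋ)/dt = (-0.125563968−0.038057524)/0.011887 = -13.764742
  θ̈ = (θ̇'−θ̇)/dt = (0.732549058−0.591338815)/0.011887 = 11.879384
  sinθ=0.105335, cosθ=0.994437
  F = (M+m)·ẍ + m·l·cosθ·θ̈ − m·l·sinθ·θ̇² = -16.677706 + 2.471762 − 0.007707 = -14.213651
step 1→2:
  ẍ = (ẋ'−ẋ)/dt = (-0.242958412−-0.125563968)/0.011887 = -9.875868
  θ̈ = (θ̇'−θ̇)/dt = (0.837249368−0.732549058)/0.011887 = 8.807968
  sinθ=0.112323, cosθ=0.993672
  F = (M+m)·ẍ + m·l·cosθ·θ̈ − m·l·sinθ·θ̇² = -11.965849 + 1.831278 − 0.012612 = -10.147183
step 2→3:
  ẍ = (ẋ'−ẋ)/dt = (-0.302397959−-0.242958412)/0.011887 = -5.000382
  θ̈ = (θ̇'−θ̇)/dt = (0.896244519−0.837249368)/0.011887 = 4.962997
  sinθ=0.120971, cosθ=0.992656
  F = (M+m)·ẍ + m·l·cosθ·θ̈ − m·l·sinθ·θ̇² = -6.058588 + 1.030809 − 0.017743 = -5.045522
step 3→4:
  ẍ = (ẋ'−ẋ)/dt = (-0.333139133−-0.302397959)/0.011887 = -2.586117
  θ̈ = (θ̇'−θ̇)/dt = (0.933149811−0.896244519)/0.011887 = 3.104677
  sinθ=0.130844, cosθ=0.991403
  F = (M+m)·ẍ + m·l·cosθ·θ̈ − m·l·sinθ·θ̇² = -3.133404 + 0.644024 − 0.021991 = -2.511371
step 4→5:
  ẍ = (ẋ'−ẋ)/dt = (-0.464428197−-0.333139133)/0.011887 = -11.044760
  θ̈ = (θ̇'−θ̇)/dt = (1.051333304−0.933149811)/0.011887 = 9.942247
  sinθ=0.141399, cosθ=0.989953
  F = (M+m)·ẍ + m·l·cosθ·θ̈ − m·l·sinθ·θ̇² = -13.382107 + 2.059371 − 0.025762 = -11.348499
step 5→6:
  ẍ = (ẋ'−ẋ)/dt = (-0.481089033−-0.464428197)/0.011887 = -1.401601
  θ̈ = (θ̇'−θ̇)/dt = (1.078958478−1.051333304)/0.011887 = 2.323982
  sinθ=0.152370, cosθ=0.988323
  F = (M+m)·ẍ + m·l·cosθ·θ̈ − m·l·sinθ·θ̇² = -1.698215 + 0.480582 − 0.035238 = -1.252872
step 6→7:
  ẍ = (ẋ'−ẋ)/dt = (-0.505756372−-0.481089033)/0.011887 = -2.075153
  θ̈ = (θ̇'−θ̇)/dt = (1.114090636−1.078958478)/0.011887 = 2.955511
  sinθ=0.164710, cosθ=0.986342
  F = (M+m)·ẍ + m·l·cosθ·θ̈ − m·l·sinθ·θ̇² = -2.514307 + 0.609952 − 0.040120 = -1.944475
step 7→8:
  ẍ = (ẋ'−ẋ)/dt = (-0.593149419−-0.505756372)/0.011887 = -7.351985
  θ̈ = (θ̇'−θ̇)/dt = (1.200181818−1.114090636)/0.011887 = 7.242465
  sinθ=0.177346, cosθ=0.984149
  F = (M+m)·ẍ + m·l·cosθ·θ̈ − m·l·sinθ·θ̇² = -8.907849 + 1.491360 − 0.046057 = -7.462546

F_0 = -14.213651 N
F_1 = -10.147183 N
F_2 = -5.045522 N
F_3 = -2.511371 N
F_4 = -11.348499 N
F_5 = -1.252872 N
F_6 = -1.944475 N
F_7 = -7.462546 N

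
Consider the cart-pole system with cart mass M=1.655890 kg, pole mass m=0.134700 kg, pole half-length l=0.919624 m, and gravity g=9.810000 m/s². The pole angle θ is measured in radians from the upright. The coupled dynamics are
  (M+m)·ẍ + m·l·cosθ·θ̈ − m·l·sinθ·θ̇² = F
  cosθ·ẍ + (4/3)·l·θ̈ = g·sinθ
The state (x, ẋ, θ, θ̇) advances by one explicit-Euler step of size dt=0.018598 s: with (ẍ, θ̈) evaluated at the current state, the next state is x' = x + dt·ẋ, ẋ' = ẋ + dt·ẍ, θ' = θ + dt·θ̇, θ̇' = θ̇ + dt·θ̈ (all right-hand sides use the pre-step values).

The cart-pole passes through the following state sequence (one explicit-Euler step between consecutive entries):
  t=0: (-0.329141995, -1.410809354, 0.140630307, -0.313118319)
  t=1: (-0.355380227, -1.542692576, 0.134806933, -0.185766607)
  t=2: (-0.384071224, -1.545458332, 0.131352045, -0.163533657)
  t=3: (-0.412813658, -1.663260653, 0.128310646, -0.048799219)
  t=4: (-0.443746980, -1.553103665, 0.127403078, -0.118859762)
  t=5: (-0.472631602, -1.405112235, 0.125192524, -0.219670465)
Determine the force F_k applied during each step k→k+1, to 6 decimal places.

F_0 = -11.859377 N
F_1 = -0.120117 N
F_2 = -10.584666 N
F_3 = 10.142919 N
F_4 = 13.582175 N

step 0→1:
  ẍ = (ẋ'−ẋ)/dt = (-1.542692576−-1.410809354)/0.018598 = -7.091258
  θ̈ = (θ̇'−θ̇)/dt = (-0.185766607−-0.313118319)/0.018598 = 6.847603
  sinθ=0.140167, cosθ=0.990128
  F = (M+m)·ẍ + m·l·cosθ·θ̈ − m·l·sinθ·θ̇² = -12.697536 + 0.839862 − 0.001702 = -11.859377
step 1→2:
  ẍ = (ẋ'−ẋ)/dt = (-1.545458332−-1.542692576)/0.018598 = -0.148713
  θ̈ = (θ̇'−θ̇)/dt = (-0.163533657−-0.185766607)/0.018598 = 1.195448
  sinθ=0.134399, cosθ=0.990927
  F = (M+m)·ẍ + m·l·cosθ·θ̈ − m·l·sinθ·θ̇² = -0.266283 + 0.146741 − 0.000575 = -0.120117
step 2→3:
  ẍ = (ẋ'−ẋ)/dt = (-1.663260653−-1.545458332)/0.018598 = -6.334139
  θ̈ = (θ̇'−θ̇)/dt = (-0.048799219−-0.163533657)/0.018598 = 6.169182
  sinθ=0.130975, cosθ=0.991386
  F = (M+m)·ẍ + m·l·cosθ·θ̈ − m·l·sinθ·θ̇² = -11.341846 + 0.757614 − 0.000434 = -10.584666
step 3→4:
  ẍ = (ẋ'−ẋ)/dt = (-1.553103665−-1.663260653)/0.018598 = 5.923056
  θ̈ = (θ̇'−θ̇)/dt = (-0.118859762−-0.048799219)/0.018598 = -3.767101
  sinθ=0.127959, cosθ=0.991779
  F = (M+m)·ẍ + m·l·cosθ·θ̈ − m·l·sinθ·θ̇² = 10.605764 + -0.462807 − 0.000038 = 10.142919
step 4→5:
  ẍ = (ẋ'−ẋ)/dt = (-1.405112235−-1.553103665)/0.018598 = 7.957384
  θ̈ = (θ̇'−θ̇)/dt = (-0.219670465−-0.118859762)/0.018598 = -5.420513
  sinθ=0.127059, cosθ=0.991895
  F = (M+m)·ẍ + m·l·cosθ·θ̈ − m·l·sinθ·θ̇² = 14.248412 + -0.666015 − 0.000222 = 13.582175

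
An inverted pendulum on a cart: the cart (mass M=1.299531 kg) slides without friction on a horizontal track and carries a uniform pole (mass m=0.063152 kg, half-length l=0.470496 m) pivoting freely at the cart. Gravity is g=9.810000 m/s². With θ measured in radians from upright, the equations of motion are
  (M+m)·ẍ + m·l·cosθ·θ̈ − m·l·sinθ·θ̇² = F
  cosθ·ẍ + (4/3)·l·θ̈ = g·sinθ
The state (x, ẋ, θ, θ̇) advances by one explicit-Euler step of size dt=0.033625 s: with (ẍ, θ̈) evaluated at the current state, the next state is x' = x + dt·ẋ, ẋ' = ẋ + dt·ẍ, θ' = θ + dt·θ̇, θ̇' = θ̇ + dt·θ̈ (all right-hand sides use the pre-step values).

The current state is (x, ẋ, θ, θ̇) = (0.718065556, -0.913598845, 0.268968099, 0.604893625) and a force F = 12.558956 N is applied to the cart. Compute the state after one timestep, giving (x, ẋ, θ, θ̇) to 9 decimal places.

sinθ=0.265736779, cosθ=0.964045624
temp = (F + m·l·θ̇²·sinθ)/(M+m) = (12.558956 + 0.002889034)/1.362683 = 9.218464628
θ̈ = (g·sinθ − cosθ·temp)/(l·(4/3 − m·cos²θ/(M+m))) = -10.345122540
ẍ = temp − m·l·θ̈·cosθ/(M+m) = 9.435925654
Euler: x'=0.718065556+0.033625·-0.913598845=0.687345795, ẋ'=-0.913598845+0.033625·9.435925654=-0.596315845
       θ'=0.268968099+0.033625·0.604893625=0.289307647, θ̇'=0.604893625+0.033625·-10.345122540=0.257038880

(0.687345795, -0.596315845, 0.289307647, 0.257038880)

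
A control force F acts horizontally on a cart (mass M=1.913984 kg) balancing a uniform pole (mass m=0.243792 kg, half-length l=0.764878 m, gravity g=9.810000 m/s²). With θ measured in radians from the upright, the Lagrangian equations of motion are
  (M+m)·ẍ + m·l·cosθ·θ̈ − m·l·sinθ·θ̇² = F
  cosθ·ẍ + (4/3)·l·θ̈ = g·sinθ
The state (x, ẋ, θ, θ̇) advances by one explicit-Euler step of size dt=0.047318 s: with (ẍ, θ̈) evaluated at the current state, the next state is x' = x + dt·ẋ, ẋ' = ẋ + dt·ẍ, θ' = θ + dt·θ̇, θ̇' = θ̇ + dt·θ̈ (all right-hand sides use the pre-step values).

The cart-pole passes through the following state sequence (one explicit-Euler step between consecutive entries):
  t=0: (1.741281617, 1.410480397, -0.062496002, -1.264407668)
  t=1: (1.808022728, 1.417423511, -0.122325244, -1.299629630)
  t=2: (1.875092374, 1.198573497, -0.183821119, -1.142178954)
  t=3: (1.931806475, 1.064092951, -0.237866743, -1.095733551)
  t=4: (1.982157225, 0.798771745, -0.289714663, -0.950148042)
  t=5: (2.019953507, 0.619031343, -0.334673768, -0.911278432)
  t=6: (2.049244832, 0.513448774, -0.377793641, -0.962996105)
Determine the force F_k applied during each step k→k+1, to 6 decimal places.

step 0→1:
  ẍ = (ẋ'−ẋ)/dt = (1.417423511−1.410480397)/0.047318 = 0.146733
  θ̈ = (θ̇'−θ̇)/dt = (-1.299629630−-1.264407668)/0.047318 = -0.744367
  sinθ=-0.062455, cosθ=0.998048
  F = (M+m)·ẍ + m·l·cosθ·θ̈ − m·l·sinθ·θ̇² = 0.316617 + -0.138532 − -0.018619 = 0.196704
step 1→2:
  ẍ = (ẋ'−ẋ)/dt = (1.198573497−1.417423511)/0.047318 = -4.625090
  θ̈ = (θ̇'−θ̇)/dt = (-1.142178954−-1.299629630)/0.047318 = 3.327501
  sinθ=-0.122020, cosθ=0.992528
  F = (M+m)·ẍ + m·l·cosθ·θ̈ − m·l·sinθ·θ̇² = -9.979908 + 0.615846 − -0.038431 = -9.325631
step 2→3:
  ẍ = (ẋ'−ẋ)/dt = (1.064092951−1.198573497)/0.047318 = -2.842059
  θ̈ = (θ̇'−θ̇)/dt = (-1.095733551−-1.142178954)/0.047318 = 0.981559
  sinθ=-0.182788, cosθ=0.983152
  F = (M+m)·ẍ + m·l·cosθ·θ̈ − m·l·sinθ·θ̇² = -6.132527 + 0.179949 − -0.044466 = -5.908112
step 3→4:
  ẍ = (ẋ'−ẋ)/dt = (0.798771745−1.064092951)/0.047318 = -5.607194
  θ̈ = (θ̇'−θ̇)/dt = (-0.950148042−-1.095733551)/0.047318 = 3.076747
  sinθ=-0.235630, cosθ=0.971843
  F = (M+m)·ẍ + m·l·cosθ·θ̈ − m·l·sinθ·θ̇² = -12.099069 + 0.557570 − -0.052754 = -11.488745
step 4→5:
  ẍ = (ẋ'−ẋ)/dt = (0.619031343−0.798771745)/0.047318 = -3.798563
  θ̈ = (θ̇'−θ̇)/dt = (-0.911278432−-0.950148042)/0.047318 = 0.821455
  sinθ=-0.285679, cosθ=0.958325
  F = (M+m)·ẍ + m·l·cosθ·θ̈ − m·l·sinθ·θ̇² = -8.196448 + 0.146794 − -0.048092 = -8.001562
step 5→6:
  ẍ = (ẋ'−ẋ)/dt = (0.513448774−0.619031343)/0.047318 = -2.231340
  θ̈ = (θ̇'−θ̇)/dt = (-0.962996105−-0.911278432)/0.047318 = -1.092981
  sinθ=-0.328461, cosθ=0.944518
  F = (M+m)·ẍ + m·l·cosθ·θ̈ − m·l·sinθ·θ̇² = -4.814733 + -0.192502 − -0.050862 = -4.956372

F_0 = 0.196704 N
F_1 = -9.325631 N
F_2 = -5.908112 N
F_3 = -11.488745 N
F_4 = -8.001562 N
F_5 = -4.956372 N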